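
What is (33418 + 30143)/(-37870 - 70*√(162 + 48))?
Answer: -34386501/20472970 + 63561*√210/20472970 ≈ -1.6346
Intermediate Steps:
(33418 + 30143)/(-37870 - 70*√(162 + 48)) = 63561/(-37870 - 70*√210)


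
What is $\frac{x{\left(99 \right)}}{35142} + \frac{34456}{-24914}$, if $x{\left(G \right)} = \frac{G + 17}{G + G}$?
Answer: $- \frac{29968244359}{21669312753} \approx -1.383$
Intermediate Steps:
$x{\left(G \right)} = \frac{17 + G}{2 G}$
$\frac{x{\left(99 \right)}}{35142} + \frac{34456}{-24914} = \frac{\frac{1}{2} \cdot \frac{1}{99} \left(17 + 99\right)}{35142} + \frac{34456}{-24914} = \frac{1}{2} \cdot \frac{1}{99} \cdot 116 \cdot \frac{1}{35142} + 34456 \left(- \frac{1}{24914}\right) = \frac{58}{99} \cdot \frac{1}{35142} - \frac{17228}{12457} = \frac{29}{1739529} - \frac{17228}{12457} = - \frac{29968244359}{21669312753}$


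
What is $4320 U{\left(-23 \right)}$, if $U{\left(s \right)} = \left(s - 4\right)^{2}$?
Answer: $3149280$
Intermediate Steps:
$U{\left(s \right)} = \left(-4 + s\right)^{2}$
$4320 U{\left(-23 \right)} = 4320 \left(-4 - 23\right)^{2} = 4320 \left(-27\right)^{2} = 4320 \cdot 729 = 3149280$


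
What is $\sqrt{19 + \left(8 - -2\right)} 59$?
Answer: $59 \sqrt{29} \approx 317.72$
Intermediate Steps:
$\sqrt{19 + \left(8 - -2\right)} 59 = \sqrt{19 + \left(8 + 2\right)} 59 = \sqrt{19 + 10} \cdot 59 = \sqrt{29} \cdot 59 = 59 \sqrt{29}$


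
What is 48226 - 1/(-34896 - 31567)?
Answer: 3205244639/66463 ≈ 48226.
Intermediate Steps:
48226 - 1/(-34896 - 31567) = 48226 - 1/(-66463) = 48226 - 1*(-1/66463) = 48226 + 1/66463 = 3205244639/66463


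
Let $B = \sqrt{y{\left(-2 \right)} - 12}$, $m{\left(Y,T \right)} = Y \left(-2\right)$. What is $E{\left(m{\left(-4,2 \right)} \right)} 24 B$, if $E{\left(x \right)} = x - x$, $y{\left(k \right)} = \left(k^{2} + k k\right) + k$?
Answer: $0$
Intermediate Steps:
$m{\left(Y,T \right)} = - 2 Y$
$y{\left(k \right)} = k + 2 k^{2}$ ($y{\left(k \right)} = \left(k^{2} + k^{2}\right) + k = 2 k^{2} + k = k + 2 k^{2}$)
$E{\left(x \right)} = 0$
$B = i \sqrt{6}$ ($B = \sqrt{- 2 \left(1 + 2 \left(-2\right)\right) - 12} = \sqrt{- 2 \left(1 - 4\right) - 12} = \sqrt{\left(-2\right) \left(-3\right) - 12} = \sqrt{6 - 12} = \sqrt{-6} = i \sqrt{6} \approx 2.4495 i$)
$E{\left(m{\left(-4,2 \right)} \right)} 24 B = 0 \cdot 24 i \sqrt{6} = 0 i \sqrt{6} = 0$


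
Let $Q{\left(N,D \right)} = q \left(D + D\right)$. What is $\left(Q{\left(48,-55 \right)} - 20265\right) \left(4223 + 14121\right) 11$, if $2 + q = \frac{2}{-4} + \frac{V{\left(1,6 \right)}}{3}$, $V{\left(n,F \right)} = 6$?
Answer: $-4078054640$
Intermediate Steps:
$q = - \frac{1}{2}$ ($q = -2 + \left(\frac{2}{-4} + \frac{6}{3}\right) = -2 + \left(2 \left(- \frac{1}{4}\right) + 6 \cdot \frac{1}{3}\right) = -2 + \left(- \frac{1}{2} + 2\right) = -2 + \frac{3}{2} = - \frac{1}{2} \approx -0.5$)
$Q{\left(N,D \right)} = - D$ ($Q{\left(N,D \right)} = - \frac{D + D}{2} = - \frac{2 D}{2} = - D$)
$\left(Q{\left(48,-55 \right)} - 20265\right) \left(4223 + 14121\right) 11 = \left(\left(-1\right) \left(-55\right) - 20265\right) \left(4223 + 14121\right) 11 = \left(55 - 20265\right) 18344 \cdot 11 = \left(-20210\right) 18344 \cdot 11 = \left(-370732240\right) 11 = -4078054640$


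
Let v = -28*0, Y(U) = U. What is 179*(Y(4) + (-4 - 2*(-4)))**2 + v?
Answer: 11456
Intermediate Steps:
v = 0
179*(Y(4) + (-4 - 2*(-4)))**2 + v = 179*(4 + (-4 - 2*(-4)))**2 + 0 = 179*(4 + (-4 + 8))**2 + 0 = 179*(4 + 4)**2 + 0 = 179*8**2 + 0 = 179*64 + 0 = 11456 + 0 = 11456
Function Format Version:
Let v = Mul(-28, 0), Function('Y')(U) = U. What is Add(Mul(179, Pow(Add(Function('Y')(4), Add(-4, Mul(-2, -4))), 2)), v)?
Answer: 11456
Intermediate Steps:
v = 0
Add(Mul(179, Pow(Add(Function('Y')(4), Add(-4, Mul(-2, -4))), 2)), v) = Add(Mul(179, Pow(Add(4, Add(-4, Mul(-2, -4))), 2)), 0) = Add(Mul(179, Pow(Add(4, Add(-4, 8)), 2)), 0) = Add(Mul(179, Pow(Add(4, 4), 2)), 0) = Add(Mul(179, Pow(8, 2)), 0) = Add(Mul(179, 64), 0) = Add(11456, 0) = 11456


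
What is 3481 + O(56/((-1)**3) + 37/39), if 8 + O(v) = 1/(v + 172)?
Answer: 15840392/4561 ≈ 3473.0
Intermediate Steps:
O(v) = -8 + 1/(172 + v) (O(v) = -8 + 1/(v + 172) = -8 + 1/(172 + v))
3481 + O(56/((-1)**3) + 37/39) = 3481 + (-1375 - 8*(56/((-1)**3) + 37/39))/(172 + (56/((-1)**3) + 37/39)) = 3481 + (-1375 - 8*(56/(-1) + 37*(1/39)))/(172 + (56/(-1) + 37*(1/39))) = 3481 + (-1375 - 8*(56*(-1) + 37/39))/(172 + (56*(-1) + 37/39)) = 3481 + (-1375 - 8*(-56 + 37/39))/(172 + (-56 + 37/39)) = 3481 + (-1375 - 8*(-2147/39))/(172 - 2147/39) = 3481 + (-1375 + 17176/39)/(4561/39) = 3481 + (39/4561)*(-36449/39) = 3481 - 36449/4561 = 15840392/4561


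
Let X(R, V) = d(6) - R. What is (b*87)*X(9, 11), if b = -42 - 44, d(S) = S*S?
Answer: -202014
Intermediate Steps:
d(S) = S²
X(R, V) = 36 - R (X(R, V) = 6² - R = 36 - R)
b = -86
(b*87)*X(9, 11) = (-86*87)*(36 - 1*9) = -7482*(36 - 9) = -7482*27 = -202014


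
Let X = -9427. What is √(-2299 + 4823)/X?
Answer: -2*√631/9427 ≈ -0.0053293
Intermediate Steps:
√(-2299 + 4823)/X = √(-2299 + 4823)/(-9427) = √2524*(-1/9427) = (2*√631)*(-1/9427) = -2*√631/9427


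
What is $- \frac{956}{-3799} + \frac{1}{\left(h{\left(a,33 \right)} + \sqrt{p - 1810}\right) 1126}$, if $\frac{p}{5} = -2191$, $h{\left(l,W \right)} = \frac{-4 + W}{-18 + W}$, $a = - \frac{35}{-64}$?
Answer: $\frac{3092623141061}{12289611961084} - \frac{225 i \sqrt{12765}}{3234959716} \approx 0.25165 - 7.8582 \cdot 10^{-6} i$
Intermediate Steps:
$a = \frac{35}{64}$ ($a = \left(-35\right) \left(- \frac{1}{64}\right) = \frac{35}{64} \approx 0.54688$)
$h{\left(l,W \right)} = \frac{-4 + W}{-18 + W}$
$p = -10955$ ($p = 5 \left(-2191\right) = -10955$)
$- \frac{956}{-3799} + \frac{1}{\left(h{\left(a,33 \right)} + \sqrt{p - 1810}\right) 1126} = - \frac{956}{-3799} + \frac{1}{\left(\frac{-4 + 33}{-18 + 33} + \sqrt{-10955 - 1810}\right) 1126} = \left(-956\right) \left(- \frac{1}{3799}\right) + \frac{1}{\frac{1}{15} \cdot 29 + \sqrt{-12765}} \cdot \frac{1}{1126} = \frac{956}{3799} + \frac{1}{\frac{1}{15} \cdot 29 + i \sqrt{12765}} \cdot \frac{1}{1126} = \frac{956}{3799} + \frac{1}{\frac{29}{15} + i \sqrt{12765}} \cdot \frac{1}{1126} = \frac{956}{3799} + \frac{1}{1126 \left(\frac{29}{15} + i \sqrt{12765}\right)}$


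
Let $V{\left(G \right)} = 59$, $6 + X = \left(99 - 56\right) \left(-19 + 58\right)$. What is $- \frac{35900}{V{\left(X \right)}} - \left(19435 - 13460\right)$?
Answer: $- \frac{388425}{59} \approx -6583.5$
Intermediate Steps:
$X = 1671$ ($X = -6 + \left(99 - 56\right) \left(-19 + 58\right) = -6 + 43 \cdot 39 = -6 + 1677 = 1671$)
$- \frac{35900}{V{\left(X \right)}} - \left(19435 - 13460\right) = - \frac{35900}{59} - \left(19435 - 13460\right) = \left(-35900\right) \frac{1}{59} - 5975 = - \frac{35900}{59} - 5975 = - \frac{388425}{59}$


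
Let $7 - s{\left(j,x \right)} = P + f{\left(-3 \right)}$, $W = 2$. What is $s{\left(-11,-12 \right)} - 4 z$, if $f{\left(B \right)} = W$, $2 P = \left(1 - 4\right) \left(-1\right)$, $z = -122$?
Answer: $\frac{983}{2} \approx 491.5$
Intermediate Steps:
$P = \frac{3}{2}$ ($P = \frac{\left(1 - 4\right) \left(-1\right)}{2} = \frac{\left(-3\right) \left(-1\right)}{2} = \frac{1}{2} \cdot 3 = \frac{3}{2} \approx 1.5$)
$f{\left(B \right)} = 2$
$s{\left(j,x \right)} = \frac{7}{2}$ ($s{\left(j,x \right)} = 7 - \left(\frac{3}{2} + 2\right) = 7 - \frac{7}{2} = \frac{7}{2}$)
$s{\left(-11,-12 \right)} - 4 z = \frac{7}{2} - -488 = \frac{7}{2} + 488 = \frac{983}{2}$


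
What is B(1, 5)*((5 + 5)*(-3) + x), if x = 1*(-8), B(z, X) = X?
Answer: -190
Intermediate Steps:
x = -8
B(1, 5)*((5 + 5)*(-3) + x) = 5*((5 + 5)*(-3) - 8) = 5*(10*(-3) - 8) = 5*(-30 - 8) = 5*(-38) = -190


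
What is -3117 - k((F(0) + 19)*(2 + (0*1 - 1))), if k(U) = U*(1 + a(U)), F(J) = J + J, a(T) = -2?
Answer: -3098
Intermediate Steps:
F(J) = 2*J
k(U) = -U (k(U) = U*(1 - 2) = U*(-1) = -U)
-3117 - k((F(0) + 19)*(2 + (0*1 - 1))) = -3117 - (-1)*(2*0 + 19)*(2 + (0*1 - 1)) = -3117 - (-1)*(0 + 19)*(2 + (0 - 1)) = -3117 - (-1)*19*(2 - 1) = -3117 - (-1)*19*1 = -3117 - (-1)*19 = -3117 - 1*(-19) = -3117 + 19 = -3098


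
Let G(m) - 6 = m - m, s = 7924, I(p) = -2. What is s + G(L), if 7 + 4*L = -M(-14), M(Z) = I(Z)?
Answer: 7930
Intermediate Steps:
M(Z) = -2
L = -5/4 (L = -7/4 + (-1*(-2))/4 = -7/4 + (¼)*2 = -7/4 + ½ = -5/4 ≈ -1.2500)
G(m) = 6 (G(m) = 6 + (m - m) = 6 + 0 = 6)
s + G(L) = 7924 + 6 = 7930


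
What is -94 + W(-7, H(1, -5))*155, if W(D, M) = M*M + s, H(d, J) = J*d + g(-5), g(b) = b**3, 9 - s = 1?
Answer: 2620646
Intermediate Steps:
s = 8 (s = 9 - 1*1 = 9 - 1 = 8)
H(d, J) = -125 + J*d (H(d, J) = J*d + (-5)**3 = J*d - 125 = -125 + J*d)
W(D, M) = 8 + M**2 (W(D, M) = M*M + 8 = M**2 + 8 = 8 + M**2)
-94 + W(-7, H(1, -5))*155 = -94 + (8 + (-125 - 5*1)**2)*155 = -94 + (8 + (-125 - 5)**2)*155 = -94 + (8 + (-130)**2)*155 = -94 + (8 + 16900)*155 = -94 + 16908*155 = -94 + 2620740 = 2620646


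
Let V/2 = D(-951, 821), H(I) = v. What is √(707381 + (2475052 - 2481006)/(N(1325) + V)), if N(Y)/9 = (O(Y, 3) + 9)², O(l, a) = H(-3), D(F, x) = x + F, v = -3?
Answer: √45266430/8 ≈ 841.00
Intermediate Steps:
D(F, x) = F + x
H(I) = -3
V = -260 (V = 2*(-951 + 821) = 2*(-130) = -260)
O(l, a) = -3
N(Y) = 324 (N(Y) = 9*(-3 + 9)² = 9*6² = 9*36 = 324)
√(707381 + (2475052 - 2481006)/(N(1325) + V)) = √(707381 + (2475052 - 2481006)/(324 - 260)) = √(707381 - 5954/64) = √(707381 - 5954*1/64) = √(707381 - 2977/32) = √(22633215/32) = √45266430/8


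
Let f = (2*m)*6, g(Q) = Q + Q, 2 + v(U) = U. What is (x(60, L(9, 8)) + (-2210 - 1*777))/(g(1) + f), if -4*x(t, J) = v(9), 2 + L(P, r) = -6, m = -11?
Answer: 2391/104 ≈ 22.990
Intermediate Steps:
L(P, r) = -8 (L(P, r) = -2 - 6 = -8)
v(U) = -2 + U
g(Q) = 2*Q
x(t, J) = -7/4 (x(t, J) = -(-2 + 9)/4 = -¼*7 = -7/4)
f = -132 (f = (2*(-11))*6 = -22*6 = -132)
(x(60, L(9, 8)) + (-2210 - 1*777))/(g(1) + f) = (-7/4 + (-2210 - 1*777))/(2*1 - 132) = (-7/4 + (-2210 - 777))/(2 - 132) = (-7/4 - 2987)/(-130) = -11955/4*(-1/130) = 2391/104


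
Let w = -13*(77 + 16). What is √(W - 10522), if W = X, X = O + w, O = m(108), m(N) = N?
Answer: I*√11623 ≈ 107.81*I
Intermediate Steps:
w = -1209 (w = -13*93 = -1209)
O = 108
X = -1101 (X = 108 - 1209 = -1101)
W = -1101
√(W - 10522) = √(-1101 - 10522) = √(-11623) = I*√11623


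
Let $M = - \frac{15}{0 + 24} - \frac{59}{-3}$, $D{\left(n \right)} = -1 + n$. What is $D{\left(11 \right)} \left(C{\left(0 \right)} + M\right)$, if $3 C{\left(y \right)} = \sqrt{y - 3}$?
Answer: $\frac{2285}{12} + \frac{10 i \sqrt{3}}{3} \approx 190.42 + 5.7735 i$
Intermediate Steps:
$C{\left(y \right)} = \frac{\sqrt{-3 + y}}{3}$ ($C{\left(y \right)} = \frac{\sqrt{y - 3}}{3} = \frac{\sqrt{-3 + y}}{3}$)
$M = \frac{457}{24}$ ($M = - \frac{15}{24} - - \frac{59}{3} = \left(-15\right) \frac{1}{24} + \frac{59}{3} = - \frac{5}{8} + \frac{59}{3} = \frac{457}{24} \approx 19.042$)
$D{\left(11 \right)} \left(C{\left(0 \right)} + M\right) = \left(-1 + 11\right) \left(\frac{\sqrt{-3 + 0}}{3} + \frac{457}{24}\right) = 10 \left(\frac{\sqrt{-3}}{3} + \frac{457}{24}\right) = 10 \left(\frac{i \sqrt{3}}{3} + \frac{457}{24}\right) = 10 \left(\frac{457}{24} + \frac{i \sqrt{3}}{3}\right) = \frac{2285}{12} + \frac{10 i \sqrt{3}}{3}$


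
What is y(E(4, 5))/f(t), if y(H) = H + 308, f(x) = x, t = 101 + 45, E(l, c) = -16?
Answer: 2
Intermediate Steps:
t = 146
y(H) = 308 + H
y(E(4, 5))/f(t) = (308 - 16)/146 = 292*(1/146) = 2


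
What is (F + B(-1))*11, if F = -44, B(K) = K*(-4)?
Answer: -440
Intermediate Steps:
B(K) = -4*K
(F + B(-1))*11 = (-44 - 4*(-1))*11 = (-44 + 4)*11 = -40*11 = -440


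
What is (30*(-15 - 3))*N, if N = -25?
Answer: 13500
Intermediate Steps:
(30*(-15 - 3))*N = (30*(-15 - 3))*(-25) = (30*(-18))*(-25) = -540*(-25) = 13500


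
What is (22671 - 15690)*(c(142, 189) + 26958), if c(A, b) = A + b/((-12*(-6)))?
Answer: 1513627401/8 ≈ 1.8920e+8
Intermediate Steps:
c(A, b) = A + b/72
(22671 - 15690)*(c(142, 189) + 26958) = (22671 - 15690)*((142 + (1/72)*189) + 26958) = 6981*((142 + 21/8) + 26958) = 6981*(1157/8 + 26958) = 6981*(216821/8) = 1513627401/8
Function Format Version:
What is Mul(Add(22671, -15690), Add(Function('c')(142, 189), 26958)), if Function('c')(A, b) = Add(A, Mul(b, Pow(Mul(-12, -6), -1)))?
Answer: Rational(1513627401, 8) ≈ 1.8920e+8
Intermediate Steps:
Function('c')(A, b) = Add(A, Mul(Rational(1, 72), b)) (Function('c')(A, b) = Add(A, Mul(b, Pow(72, -1))) = Add(A, Mul(b, Rational(1, 72))) = Add(A, Mul(Rational(1, 72), b)))
Mul(Add(22671, -15690), Add(Function('c')(142, 189), 26958)) = Mul(Add(22671, -15690), Add(Add(142, Mul(Rational(1, 72), 189)), 26958)) = Mul(6981, Add(Add(142, Rational(21, 8)), 26958)) = Mul(6981, Add(Rational(1157, 8), 26958)) = Mul(6981, Rational(216821, 8)) = Rational(1513627401, 8)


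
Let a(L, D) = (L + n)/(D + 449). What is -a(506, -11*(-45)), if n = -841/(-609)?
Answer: -10655/19824 ≈ -0.53748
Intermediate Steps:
n = 29/21 (n = -841*(-1/609) = 29/21 ≈ 1.3810)
a(L, D) = (29/21 + L)/(449 + D) (a(L, D) = (L + 29/21)/(D + 449) = (29/21 + L)/(449 + D))
-a(506, -11*(-45)) = -(29/21 + 506)/(449 - 11*(-45)) = -10655/((449 + 495)*21) = -10655/(944*21) = -1*10655/19824 = -10655/19824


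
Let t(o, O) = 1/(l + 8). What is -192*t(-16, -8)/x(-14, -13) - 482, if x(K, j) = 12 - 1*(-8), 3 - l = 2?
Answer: -7246/15 ≈ -483.07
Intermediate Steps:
l = 1 (l = 3 - 1*2 = 3 - 2 = 1)
t(o, O) = ⅑ (t(o, O) = 1/(1 + 8) = 1/9 = ⅑)
x(K, j) = 20 (x(K, j) = 12 + 8 = 20)
-192*t(-16, -8)/x(-14, -13) - 482 = -64/(3*20) - 482 = -192*1/180 - 482 = -16/15 - 482 = -7246/15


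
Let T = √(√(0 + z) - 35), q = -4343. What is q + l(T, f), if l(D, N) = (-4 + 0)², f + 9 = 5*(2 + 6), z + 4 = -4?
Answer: -4327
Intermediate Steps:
z = -8 (z = -4 - 4 = -8)
T = √(-35 + 2*I*√2) (T = √(√(0 - 8) - 35) = √(√(-8) - 35) = √(2*I*√2 - 35) = √(-35 + 2*I*√2) ≈ 0.23885 + 5.9209*I)
f = 31 (f = -9 + 5*(2 + 6) = -9 + 5*8 = -9 + 40 = 31)
l(D, N) = 16 (l(D, N) = (-4)² = 16)
q + l(T, f) = -4343 + 16 = -4327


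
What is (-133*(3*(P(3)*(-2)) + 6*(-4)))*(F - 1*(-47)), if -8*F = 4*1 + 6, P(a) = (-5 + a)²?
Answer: 292068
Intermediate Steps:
F = -5/4 (F = -(4*1 + 6)/8 = -(4 + 6)/8 = -⅛*10 = -5/4 ≈ -1.2500)
(-133*(3*(P(3)*(-2)) + 6*(-4)))*(F - 1*(-47)) = (-133*(3*((-5 + 3)²*(-2)) + 6*(-4)))*(-5/4 - 1*(-47)) = (-133*(3*((-2)²*(-2)) - 24))*(-5/4 + 47) = -133*(3*(4*(-2)) - 24)*(183/4) = -133*(3*(-8) - 24)*(183/4) = -133*(-24 - 24)*(183/4) = -133*(-48)*(183/4) = 6384*(183/4) = 292068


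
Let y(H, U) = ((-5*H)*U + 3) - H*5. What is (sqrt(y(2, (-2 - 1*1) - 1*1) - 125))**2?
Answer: -92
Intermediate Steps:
y(H, U) = 3 - 5*H - 5*H*U (y(H, U) = (-5*H*U + 3) - 5*H = (3 - 5*H*U) - 5*H = 3 - 5*H - 5*H*U)
(sqrt(y(2, (-2 - 1*1) - 1*1) - 125))**2 = (sqrt((3 - 5*2 - 5*2*((-2 - 1*1) - 1*1)) - 125))**2 = (sqrt((3 - 10 - 5*2*((-2 - 1) - 1)) - 125))**2 = (sqrt((3 - 10 - 5*2*(-3 - 1)) - 125))**2 = (sqrt((3 - 10 - 5*2*(-4)) - 125))**2 = (sqrt((3 - 10 + 40) - 125))**2 = (sqrt(33 - 125))**2 = (sqrt(-92))**2 = (2*I*sqrt(23))**2 = -92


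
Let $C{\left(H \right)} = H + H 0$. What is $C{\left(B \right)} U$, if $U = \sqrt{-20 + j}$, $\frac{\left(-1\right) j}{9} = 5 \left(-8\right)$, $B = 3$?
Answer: $6 \sqrt{85} \approx 55.317$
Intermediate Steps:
$j = 360$ ($j = - 9 \cdot 5 \left(-8\right) = \left(-9\right) \left(-40\right) = 360$)
$C{\left(H \right)} = H$ ($C{\left(H \right)} = H + 0 = H$)
$U = 2 \sqrt{85}$ ($U = \sqrt{-20 + 360} = \sqrt{340} = 2 \sqrt{85} \approx 18.439$)
$C{\left(B \right)} U = 3 \cdot 2 \sqrt{85} = 6 \sqrt{85}$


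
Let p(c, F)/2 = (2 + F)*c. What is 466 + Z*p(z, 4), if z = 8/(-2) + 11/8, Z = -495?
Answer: 32117/2 ≈ 16059.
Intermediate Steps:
z = -21/8 (z = 8*(-½) + 11*(⅛) = -4 + 11/8 = -21/8 ≈ -2.6250)
p(c, F) = 2*c*(2 + F) (p(c, F) = 2*((2 + F)*c) = 2*(c*(2 + F)) = 2*c*(2 + F))
466 + Z*p(z, 4) = 466 - 990*(-21)*(2 + 4)/8 = 466 - 990*(-21)*6/8 = 466 - 495*(-63/2) = 466 + 31185/2 = 32117/2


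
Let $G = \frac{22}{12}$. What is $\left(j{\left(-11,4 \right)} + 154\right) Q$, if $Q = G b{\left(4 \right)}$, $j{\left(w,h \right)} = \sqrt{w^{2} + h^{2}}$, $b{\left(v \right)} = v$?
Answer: $\frac{3388}{3} + \frac{22 \sqrt{137}}{3} \approx 1215.2$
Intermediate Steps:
$G = \frac{11}{6}$ ($G = 22 \cdot \frac{1}{12} = \frac{11}{6} \approx 1.8333$)
$j{\left(w,h \right)} = \sqrt{h^{2} + w^{2}}$
$Q = \frac{22}{3}$ ($Q = \frac{11}{6} \cdot 4 = \frac{22}{3} \approx 7.3333$)
$\left(j{\left(-11,4 \right)} + 154\right) Q = \left(\sqrt{4^{2} + \left(-11\right)^{2}} + 154\right) \frac{22}{3} = \left(\sqrt{16 + 121} + 154\right) \frac{22}{3} = \left(\sqrt{137} + 154\right) \frac{22}{3} = \left(154 + \sqrt{137}\right) \frac{22}{3} = \frac{3388}{3} + \frac{22 \sqrt{137}}{3}$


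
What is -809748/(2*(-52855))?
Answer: 404874/52855 ≈ 7.6601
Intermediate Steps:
-809748/(2*(-52855)) = -809748/(-105710) = -809748*(-1/105710) = 404874/52855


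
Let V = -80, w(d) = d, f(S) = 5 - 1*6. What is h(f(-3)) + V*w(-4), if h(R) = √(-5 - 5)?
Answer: 320 + I*√10 ≈ 320.0 + 3.1623*I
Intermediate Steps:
f(S) = -1 (f(S) = 5 - 6 = -1)
h(R) = I*√10 (h(R) = √(-10) = I*√10)
h(f(-3)) + V*w(-4) = I*√10 - 80*(-4) = I*√10 + 320 = 320 + I*√10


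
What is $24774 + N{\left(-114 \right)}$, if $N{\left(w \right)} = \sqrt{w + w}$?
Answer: $24774 + 2 i \sqrt{57} \approx 24774.0 + 15.1 i$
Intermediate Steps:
$N{\left(w \right)} = \sqrt{2} \sqrt{w}$ ($N{\left(w \right)} = \sqrt{2 w} = \sqrt{2} \sqrt{w}$)
$24774 + N{\left(-114 \right)} = 24774 + \sqrt{2} \sqrt{-114} = 24774 + \sqrt{2} i \sqrt{114} = 24774 + 2 i \sqrt{57}$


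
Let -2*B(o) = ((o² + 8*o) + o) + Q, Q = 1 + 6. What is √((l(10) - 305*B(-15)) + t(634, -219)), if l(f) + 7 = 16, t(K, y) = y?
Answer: √58330/2 ≈ 120.76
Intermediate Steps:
l(f) = 9 (l(f) = -7 + 16 = 9)
Q = 7
B(o) = -7/2 - 9*o/2 - o²/2 (B(o) = -(((o² + 8*o) + o) + 7)/2 = -((o² + 9*o) + 7)/2 = -(7 + o² + 9*o)/2 = -7/2 - 9*o/2 - o²/2)
√((l(10) - 305*B(-15)) + t(634, -219)) = √((9 - 305*(-7/2 - 9/2*(-15) - ½*(-15)²)) - 219) = √((9 - 305*(-7/2 + 135/2 - ½*225)) - 219) = √((9 - 305*(-7/2 + 135/2 - 225/2)) - 219) = √((9 - 305*(-97/2)) - 219) = √((9 + 29585/2) - 219) = √(29603/2 - 219) = √(29165/2) = √58330/2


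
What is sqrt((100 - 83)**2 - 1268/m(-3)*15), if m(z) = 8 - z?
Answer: I*sqrt(174251)/11 ≈ 37.949*I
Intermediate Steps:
sqrt((100 - 83)**2 - 1268/m(-3)*15) = sqrt((100 - 83)**2 - 1268/(8 - 1*(-3))*15) = sqrt(17**2 - 1268/(8 + 3)*15) = sqrt(289 - 1268/11*15) = sqrt(289 - 19020/11) = sqrt(-15841/11) = I*sqrt(174251)/11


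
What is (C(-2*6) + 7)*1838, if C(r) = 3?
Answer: 18380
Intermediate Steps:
(C(-2*6) + 7)*1838 = (3 + 7)*1838 = 10*1838 = 18380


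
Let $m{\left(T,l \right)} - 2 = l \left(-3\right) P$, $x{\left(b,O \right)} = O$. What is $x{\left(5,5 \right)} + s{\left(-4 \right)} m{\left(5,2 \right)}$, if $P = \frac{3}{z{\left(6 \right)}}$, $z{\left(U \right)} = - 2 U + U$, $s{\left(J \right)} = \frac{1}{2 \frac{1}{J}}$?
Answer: $-5$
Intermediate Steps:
$s{\left(J \right)} = \frac{J}{2}$
$z{\left(U \right)} = - U$
$P = - \frac{1}{2}$ ($P = \frac{3}{\left(-1\right) 6} = \frac{3}{-6} = 3 \left(- \frac{1}{6}\right) = - \frac{1}{2} \approx -0.5$)
$m{\left(T,l \right)} = 2 + \frac{3 l}{2}$ ($m{\left(T,l \right)} = 2 + l \left(-3\right) \left(- \frac{1}{2}\right) = 2 + - 3 l \left(- \frac{1}{2}\right) = 2 + \frac{3 l}{2}$)
$x{\left(5,5 \right)} + s{\left(-4 \right)} m{\left(5,2 \right)} = 5 + \frac{1}{2} \left(-4\right) \left(2 + \frac{3}{2} \cdot 2\right) = 5 - 2 \left(2 + 3\right) = 5 - 10 = -5$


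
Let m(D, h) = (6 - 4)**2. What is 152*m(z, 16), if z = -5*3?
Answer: 608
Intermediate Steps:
z = -15
m(D, h) = 4 (m(D, h) = 2**2 = 4)
152*m(z, 16) = 152*4 = 608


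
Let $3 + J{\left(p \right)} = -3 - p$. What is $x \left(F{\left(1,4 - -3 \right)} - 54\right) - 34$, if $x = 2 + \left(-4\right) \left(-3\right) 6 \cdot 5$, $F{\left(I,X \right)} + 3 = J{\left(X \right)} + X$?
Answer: $-22840$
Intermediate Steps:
$J{\left(p \right)} = -6 - p$ ($J{\left(p \right)} = -3 - \left(3 + p\right) = -6 - p$)
$F{\left(I,X \right)} = -9$ ($F{\left(I,X \right)} = -3 + \left(\left(-6 - X\right) + X\right) = -3 - 6 = -9$)
$x = 362$ ($x = 2 + 12 \cdot 6 \cdot 5 = 2 + 72 \cdot 5 = 2 + 360 = 362$)
$x \left(F{\left(1,4 - -3 \right)} - 54\right) - 34 = 362 \left(-9 - 54\right) - 34 = 362 \left(-63\right) - 34 = -22806 - 34 = -22840$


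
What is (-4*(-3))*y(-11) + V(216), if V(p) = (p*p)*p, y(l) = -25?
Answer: 10077396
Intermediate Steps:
V(p) = p³ (V(p) = p²*p = p³)
(-4*(-3))*y(-11) + V(216) = -4*(-3)*(-25) + 216³ = 12*(-25) + 10077696 = -300 + 10077696 = 10077396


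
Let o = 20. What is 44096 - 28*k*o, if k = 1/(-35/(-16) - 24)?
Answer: 15398464/349 ≈ 44122.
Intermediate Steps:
k = -16/349 (k = 1/(-35*(-1/16) - 24) = 1/(35/16 - 24) = 1/(-349/16) = -16/349 ≈ -0.045845)
44096 - 28*k*o = 44096 - 28*(-16/349)*20 = 44096 - (-448)*20/349 = 44096 - 1*(-8960/349) = 44096 + 8960/349 = 15398464/349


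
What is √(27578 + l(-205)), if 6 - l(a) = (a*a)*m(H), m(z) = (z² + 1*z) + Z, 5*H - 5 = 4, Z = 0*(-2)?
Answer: I*√184222 ≈ 429.21*I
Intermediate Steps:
Z = 0
H = 9/5 (H = 1 + (⅕)*4 = 1 + ⅘ = 9/5 ≈ 1.8000)
m(z) = z + z² (m(z) = (z² + 1*z) + 0 = (z² + z) + 0 = (z + z²) + 0 = z + z²)
l(a) = 6 - 126*a²/25 (l(a) = 6 - a*a*9*(1 + 9/5)/5 = 6 - a²*(9/5)*(14/5) = 6 - a²*126/25 = 6 - 126*a²/25)
√(27578 + l(-205)) = √(27578 + (6 - 126/25*(-205)²)) = √(27578 + (6 - 126/25*42025)) = √(27578 + (6 - 211806)) = √(27578 - 211800) = √(-184222) = I*√184222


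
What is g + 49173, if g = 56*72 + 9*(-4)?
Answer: 53169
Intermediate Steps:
g = 3996 (g = 4032 - 36 = 3996)
g + 49173 = 3996 + 49173 = 53169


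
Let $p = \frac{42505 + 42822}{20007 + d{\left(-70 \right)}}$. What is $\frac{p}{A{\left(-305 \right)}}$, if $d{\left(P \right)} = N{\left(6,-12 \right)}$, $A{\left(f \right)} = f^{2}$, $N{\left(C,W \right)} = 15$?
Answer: $\frac{85327}{1862546550} \approx 4.5812 \cdot 10^{-5}$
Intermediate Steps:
$d{\left(P \right)} = 15$
$p = \frac{85327}{20022}$ ($p = \frac{42505 + 42822}{20007 + 15} = \frac{85327}{20022} \approx 4.2617$)
$\frac{p}{A{\left(-305 \right)}} = \frac{85327}{20022 \left(-305\right)^{2}} = \frac{85327}{20022 \cdot 93025} = \frac{85327}{20022} \cdot \frac{1}{93025} = \frac{85327}{1862546550}$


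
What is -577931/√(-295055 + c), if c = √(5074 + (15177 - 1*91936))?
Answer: -577931/√(-295055 + 9*I*√885) ≈ -0.48273 + 1064.0*I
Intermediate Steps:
c = 9*I*√885 (c = √(5074 + (15177 - 91936)) = √(5074 - 76759) = √(-71685) = 9*I*√885 ≈ 267.74*I)
-577931/√(-295055 + c) = -577931/√(-295055 + 9*I*√885)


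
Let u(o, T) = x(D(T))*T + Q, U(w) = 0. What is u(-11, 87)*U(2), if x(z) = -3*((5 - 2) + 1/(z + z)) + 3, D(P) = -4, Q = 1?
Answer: 0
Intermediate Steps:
x(z) = -6 - 3/(2*z) (x(z) = -3*(3 + 1/(2*z)) + 3 = (-9 - 3/(2*z)) + 3 = -6 - 3/(2*z))
u(o, T) = 1 - 45*T/8 (u(o, T) = (-6 - 3/2/(-4))*T + 1 = (-6 - 3/2*(-¼))*T + 1 = (-6 + 3/8)*T + 1 = -45*T/8 + 1 = 1 - 45*T/8)
u(-11, 87)*U(2) = (1 - 45/8*87)*0 = (1 - 3915/8)*0 = -3907/8*0 = 0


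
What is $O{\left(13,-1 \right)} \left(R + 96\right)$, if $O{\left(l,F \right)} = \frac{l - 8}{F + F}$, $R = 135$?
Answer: $- \frac{1155}{2} \approx -577.5$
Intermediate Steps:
$O{\left(l,F \right)} = \frac{-8 + l}{2 F}$
$O{\left(13,-1 \right)} \left(R + 96\right) = \frac{-8 + 13}{2 \left(-1\right)} \left(135 + 96\right) = \frac{1}{2} \left(-1\right) 5 \cdot 231 = \left(- \frac{5}{2}\right) 231 = - \frac{1155}{2}$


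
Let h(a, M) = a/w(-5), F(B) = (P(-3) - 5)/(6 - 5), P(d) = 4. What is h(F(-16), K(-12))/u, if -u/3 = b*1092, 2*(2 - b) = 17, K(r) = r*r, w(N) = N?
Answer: 1/106470 ≈ 9.3923e-6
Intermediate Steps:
K(r) = r²
b = -13/2 (b = 2 - ½*17 = 2 - 17/2 = -13/2 ≈ -6.5000)
u = 21294 (u = -(-39)*1092/2 = -3*(-7098) = 21294)
F(B) = -1 (F(B) = (4 - 5)/(6 - 5) = -1/1 = -1*1 = -1)
h(a, M) = -a/5 (h(a, M) = a/(-5) = a*(-⅕) = -a/5)
h(F(-16), K(-12))/u = -⅕*(-1)/21294 = (⅕)*(1/21294) = 1/106470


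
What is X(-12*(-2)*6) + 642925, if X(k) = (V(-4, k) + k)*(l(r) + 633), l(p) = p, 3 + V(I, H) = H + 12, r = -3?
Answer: 830035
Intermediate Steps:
V(I, H) = 9 + H (V(I, H) = -3 + (H + 12) = -3 + (12 + H) = 9 + H)
X(k) = 5670 + 1260*k (X(k) = ((9 + k) + k)*(-3 + 633) = (9 + 2*k)*630 = 5670 + 1260*k)
X(-12*(-2)*6) + 642925 = (5670 + 1260*(-12*(-2)*6)) + 642925 = (5670 + 1260*(24*6)) + 642925 = (5670 + 1260*144) + 642925 = (5670 + 181440) + 642925 = 187110 + 642925 = 830035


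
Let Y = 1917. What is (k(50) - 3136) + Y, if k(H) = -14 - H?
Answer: -1283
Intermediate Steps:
(k(50) - 3136) + Y = ((-14 - 1*50) - 3136) + 1917 = ((-14 - 50) - 3136) + 1917 = (-64 - 3136) + 1917 = -3200 + 1917 = -1283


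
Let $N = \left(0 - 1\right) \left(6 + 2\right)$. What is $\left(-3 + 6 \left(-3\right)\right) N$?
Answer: $168$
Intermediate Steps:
$N = -8$ ($N = \left(-1\right) 8 = -8$)
$\left(-3 + 6 \left(-3\right)\right) N = \left(-3 + 6 \left(-3\right)\right) \left(-8\right) = \left(-3 - 18\right) \left(-8\right) = \left(-21\right) \left(-8\right) = 168$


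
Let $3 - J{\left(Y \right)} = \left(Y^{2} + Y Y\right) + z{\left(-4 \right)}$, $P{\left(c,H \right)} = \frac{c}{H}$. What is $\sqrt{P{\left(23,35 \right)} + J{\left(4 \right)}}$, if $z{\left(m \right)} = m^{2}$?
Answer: $\frac{4 i \sqrt{3395}}{35} \approx 6.659 i$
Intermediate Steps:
$J{\left(Y \right)} = -13 - 2 Y^{2}$ ($J{\left(Y \right)} = 3 - \left(\left(Y^{2} + Y Y\right) + \left(-4\right)^{2}\right) = 3 - \left(\left(Y^{2} + Y^{2}\right) + 16\right) = 3 - \left(2 Y^{2} + 16\right) = 3 - \left(16 + 2 Y^{2}\right) = -13 - 2 Y^{2}$)
$\sqrt{P{\left(23,35 \right)} + J{\left(4 \right)}} = \sqrt{\frac{23}{35} - \left(13 + 2 \cdot 4^{2}\right)} = \sqrt{23 \cdot \frac{1}{35} - 45} = \sqrt{\frac{23}{35} - 45} = \sqrt{- \frac{1552}{35}} = \frac{4 i \sqrt{3395}}{35}$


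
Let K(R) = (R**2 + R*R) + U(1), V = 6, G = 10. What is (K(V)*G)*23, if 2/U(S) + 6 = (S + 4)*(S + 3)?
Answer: 116150/7 ≈ 16593.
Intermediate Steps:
U(S) = 2/(-6 + (3 + S)*(4 + S)) (U(S) = 2/(-6 + (S + 4)*(S + 3)) = 2/(-6 + (4 + S)*(3 + S)) = 2/(-6 + (3 + S)*(4 + S)))
K(R) = 1/7 + 2*R**2 (K(R) = (R**2 + R*R) + 2/(6 + 1**2 + 7*1) = (R**2 + R**2) + 2/(6 + 1 + 7) = 2*R**2 + 2/14 = 2*R**2 + 2*(1/14) = 2*R**2 + 1/7 = 1/7 + 2*R**2)
(K(V)*G)*23 = ((1/7 + 2*6**2)*10)*23 = ((1/7 + 2*36)*10)*23 = ((1/7 + 72)*10)*23 = ((505/7)*10)*23 = (5050/7)*23 = 116150/7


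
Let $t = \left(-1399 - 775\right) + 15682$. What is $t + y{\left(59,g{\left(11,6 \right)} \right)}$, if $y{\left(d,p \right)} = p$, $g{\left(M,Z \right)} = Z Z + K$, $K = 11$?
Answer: $13555$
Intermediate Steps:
$g{\left(M,Z \right)} = 11 + Z^{2}$ ($g{\left(M,Z \right)} = Z Z + 11 = Z^{2} + 11 = 11 + Z^{2}$)
$t = 13508$ ($t = -2174 + 15682 = 13508$)
$t + y{\left(59,g{\left(11,6 \right)} \right)} = 13508 + \left(11 + 6^{2}\right) = 13508 + \left(11 + 36\right) = 13508 + 47 = 13555$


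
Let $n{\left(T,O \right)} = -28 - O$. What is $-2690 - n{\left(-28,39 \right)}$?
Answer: $-2623$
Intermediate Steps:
$-2690 - n{\left(-28,39 \right)} = -2690 - \left(-28 - 39\right) = -2690 - -67 = -2690 + 67 = -2623$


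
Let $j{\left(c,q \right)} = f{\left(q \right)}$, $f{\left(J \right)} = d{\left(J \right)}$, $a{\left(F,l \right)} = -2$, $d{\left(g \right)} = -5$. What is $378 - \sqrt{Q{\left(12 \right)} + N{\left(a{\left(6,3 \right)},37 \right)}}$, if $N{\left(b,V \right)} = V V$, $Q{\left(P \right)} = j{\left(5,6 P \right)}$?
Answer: $378 - 2 \sqrt{341} \approx 341.07$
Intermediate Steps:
$f{\left(J \right)} = -5$
$j{\left(c,q \right)} = -5$
$Q{\left(P \right)} = -5$
$N{\left(b,V \right)} = V^{2}$
$378 - \sqrt{Q{\left(12 \right)} + N{\left(a{\left(6,3 \right)},37 \right)}} = 378 - \sqrt{-5 + 37^{2}} = 378 - \sqrt{-5 + 1369} = 378 - \sqrt{1364} = 378 - 2 \sqrt{341}$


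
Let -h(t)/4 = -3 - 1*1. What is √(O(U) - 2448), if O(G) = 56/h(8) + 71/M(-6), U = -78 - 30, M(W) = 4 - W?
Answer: I*√60935/5 ≈ 49.37*I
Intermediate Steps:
h(t) = 16 (h(t) = -4*(-3 - 1*1) = -4*(-3 - 1) = -4*(-4) = 16)
U = -108
O(G) = 53/5 (O(G) = 56/16 + 71/(4 - 1*(-6)) = 56*(1/16) + 71/(4 + 6) = 7/2 + 71/10 = 53/5)
√(O(U) - 2448) = √(53/5 - 2448) = √(-12187/5) = I*√60935/5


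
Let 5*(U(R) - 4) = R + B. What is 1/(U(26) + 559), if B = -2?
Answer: 5/2839 ≈ 0.0017612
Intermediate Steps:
U(R) = 18/5 + R/5 (U(R) = 4 + (R - 2)/5 = 4 + (-2 + R)/5 = 4 + (-⅖ + R/5) = 18/5 + R/5)
1/(U(26) + 559) = 1/((18/5 + (⅕)*26) + 559) = 1/((18/5 + 26/5) + 559) = 1/(44/5 + 559) = 1/(2839/5) = 5/2839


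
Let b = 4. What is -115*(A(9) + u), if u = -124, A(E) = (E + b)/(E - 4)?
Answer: 13961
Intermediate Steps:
A(E) = (4 + E)/(-4 + E) (A(E) = (E + 4)/(E - 4) = (4 + E)/(-4 + E))
-115*(A(9) + u) = -115*((4 + 9)/(-4 + 9) - 124) = -115*(13/5 - 124) = -115*(-607/5) = 13961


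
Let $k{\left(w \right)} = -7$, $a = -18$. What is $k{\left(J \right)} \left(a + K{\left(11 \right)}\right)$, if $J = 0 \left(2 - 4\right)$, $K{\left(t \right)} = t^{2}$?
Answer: $-721$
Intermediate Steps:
$J = 0$ ($J = 0 \left(-2\right) = 0$)
$k{\left(J \right)} \left(a + K{\left(11 \right)}\right) = - 7 \left(-18 + 11^{2}\right) = - 7 \left(-18 + 121\right) = \left(-7\right) 103 = -721$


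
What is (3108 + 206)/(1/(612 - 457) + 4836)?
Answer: 513670/749581 ≈ 0.68528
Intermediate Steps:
(3108 + 206)/(1/(612 - 457) + 4836) = 3314/(1/155 + 4836) = 3314/(749581/155) = 3314*(155/749581) = 513670/749581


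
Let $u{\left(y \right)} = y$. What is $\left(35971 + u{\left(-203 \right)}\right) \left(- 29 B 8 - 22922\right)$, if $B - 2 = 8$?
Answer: $-902855856$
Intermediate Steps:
$B = 10$ ($B = 2 + 8 = 10$)
$\left(35971 + u{\left(-203 \right)}\right) \left(- 29 B 8 - 22922\right) = \left(35971 - 203\right) \left(\left(-29\right) 10 \cdot 8 - 22922\right) = 35768 \left(\left(-290\right) 8 - 22922\right) = 35768 \left(-2320 - 22922\right) = 35768 \left(-25242\right) = -902855856$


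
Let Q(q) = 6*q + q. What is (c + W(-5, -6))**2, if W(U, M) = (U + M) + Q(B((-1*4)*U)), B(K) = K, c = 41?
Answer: 28900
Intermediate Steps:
Q(q) = 7*q
W(U, M) = M - 27*U (W(U, M) = (U + M) + 7*((-1*4)*U) = (M + U) + 7*(-4*U) = (M + U) - 28*U = M - 27*U)
(c + W(-5, -6))**2 = (41 + (-6 - 27*(-5)))**2 = (41 + (-6 + 135))**2 = (41 + 129)**2 = 170**2 = 28900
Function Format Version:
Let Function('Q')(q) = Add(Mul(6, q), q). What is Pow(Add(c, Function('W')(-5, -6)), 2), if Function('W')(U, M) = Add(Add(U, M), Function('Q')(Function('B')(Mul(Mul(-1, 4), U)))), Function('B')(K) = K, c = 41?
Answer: 28900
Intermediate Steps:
Function('Q')(q) = Mul(7, q)
Function('W')(U, M) = Add(M, Mul(-27, U)) (Function('W')(U, M) = Add(Add(U, M), Mul(7, Mul(Mul(-1, 4), U))) = Add(Add(M, U), Mul(7, Mul(-4, U))) = Add(Add(M, U), Mul(-28, U)) = Add(M, Mul(-27, U)))
Pow(Add(c, Function('W')(-5, -6)), 2) = Pow(Add(41, Add(-6, Mul(-27, -5))), 2) = Pow(Add(41, Add(-6, 135)), 2) = Pow(Add(41, 129), 2) = Pow(170, 2) = 28900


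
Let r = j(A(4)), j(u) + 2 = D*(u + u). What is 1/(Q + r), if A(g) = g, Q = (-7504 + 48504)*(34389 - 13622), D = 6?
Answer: 1/851447046 ≈ 1.1745e-9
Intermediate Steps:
Q = 851447000 (Q = 41000*20767 = 851447000)
j(u) = -2 + 12*u (j(u) = -2 + 6*(u + u) = -2 + 6*(2*u) = -2 + 12*u)
r = 46 (r = -2 + 12*4 = -2 + 48 = 46)
1/(Q + r) = 1/(851447000 + 46) = 1/851447046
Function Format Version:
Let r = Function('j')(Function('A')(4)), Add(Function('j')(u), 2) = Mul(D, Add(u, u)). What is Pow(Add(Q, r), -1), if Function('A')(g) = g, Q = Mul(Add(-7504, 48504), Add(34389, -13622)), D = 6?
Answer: Rational(1, 851447046) ≈ 1.1745e-9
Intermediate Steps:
Q = 851447000 (Q = Mul(41000, 20767) = 851447000)
Function('j')(u) = Add(-2, Mul(12, u)) (Function('j')(u) = Add(-2, Mul(6, Add(u, u))) = Add(-2, Mul(6, Mul(2, u))) = Add(-2, Mul(12, u)))
r = 46 (r = Add(-2, Mul(12, 4)) = Add(-2, 48) = 46)
Pow(Add(Q, r), -1) = Pow(Add(851447000, 46), -1) = Pow(851447046, -1) = Rational(1, 851447046)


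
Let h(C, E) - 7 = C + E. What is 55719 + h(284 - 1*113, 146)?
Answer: 56043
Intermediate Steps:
h(C, E) = 7 + C + E (h(C, E) = 7 + (C + E) = 7 + C + E)
55719 + h(284 - 1*113, 146) = 55719 + (7 + (284 - 1*113) + 146) = 55719 + (7 + (284 - 113) + 146) = 55719 + (7 + 171 + 146) = 55719 + 324 = 56043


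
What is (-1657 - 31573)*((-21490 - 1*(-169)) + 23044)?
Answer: -57255290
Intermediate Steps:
(-1657 - 31573)*((-21490 - 1*(-169)) + 23044) = -33230*((-21490 + 169) + 23044) = -33230*(-21321 + 23044) = -33230*1723 = -57255290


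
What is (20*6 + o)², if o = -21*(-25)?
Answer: 416025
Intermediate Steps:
o = 525
(20*6 + o)² = (20*6 + 525)² = (120 + 525)² = 645² = 416025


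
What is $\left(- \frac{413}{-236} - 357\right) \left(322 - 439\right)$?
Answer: $\frac{166257}{4} \approx 41564.0$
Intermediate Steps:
$\left(- \frac{413}{-236} - 357\right) \left(322 - 439\right) = \left(\left(-413\right) \left(- \frac{1}{236}\right) - 357\right) \left(-117\right) = \left(\frac{7}{4} - 357\right) \left(-117\right) = \left(- \frac{1421}{4}\right) \left(-117\right) = \frac{166257}{4}$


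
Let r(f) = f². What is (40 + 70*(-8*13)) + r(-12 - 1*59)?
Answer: -2199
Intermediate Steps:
(40 + 70*(-8*13)) + r(-12 - 1*59) = (40 + 70*(-8*13)) + (-12 - 1*59)² = (40 + 70*(-104)) + (-12 - 59)² = (40 - 7280) + (-71)² = -7240 + 5041 = -2199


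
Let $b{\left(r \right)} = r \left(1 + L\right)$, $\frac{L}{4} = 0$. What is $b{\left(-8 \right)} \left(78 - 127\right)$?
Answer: $392$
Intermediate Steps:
$L = 0$ ($L = 4 \cdot 0 = 0$)
$b{\left(r \right)} = r$ ($b{\left(r \right)} = r \left(1 + 0\right) = r 1 = r$)
$b{\left(-8 \right)} \left(78 - 127\right) = - 8 \left(78 - 127\right) = \left(-8\right) \left(-49\right) = 392$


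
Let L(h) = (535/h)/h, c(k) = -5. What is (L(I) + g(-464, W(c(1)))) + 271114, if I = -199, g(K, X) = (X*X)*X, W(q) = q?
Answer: 10731435924/39601 ≈ 2.7099e+5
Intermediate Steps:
g(K, X) = X³ (g(K, X) = X²*X = X³)
L(h) = 535/h²
(L(I) + g(-464, W(c(1)))) + 271114 = (535/(-199)² + (-5)³) + 271114 = (535*(1/39601) - 125) + 271114 = (535/39601 - 125) + 271114 = -4949590/39601 + 271114 = 10731435924/39601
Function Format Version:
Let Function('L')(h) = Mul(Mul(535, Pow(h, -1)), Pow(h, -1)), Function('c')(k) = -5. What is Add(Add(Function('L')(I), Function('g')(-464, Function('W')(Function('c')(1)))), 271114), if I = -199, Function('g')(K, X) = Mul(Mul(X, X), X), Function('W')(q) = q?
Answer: Rational(10731435924, 39601) ≈ 2.7099e+5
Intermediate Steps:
Function('g')(K, X) = Pow(X, 3) (Function('g')(K, X) = Mul(Pow(X, 2), X) = Pow(X, 3))
Function('L')(h) = Mul(535, Pow(h, -2))
Add(Add(Function('L')(I), Function('g')(-464, Function('W')(Function('c')(1)))), 271114) = Add(Add(Mul(535, Pow(-199, -2)), Pow(-5, 3)), 271114) = Add(Add(Mul(535, Rational(1, 39601)), -125), 271114) = Add(Add(Rational(535, 39601), -125), 271114) = Add(Rational(-4949590, 39601), 271114) = Rational(10731435924, 39601)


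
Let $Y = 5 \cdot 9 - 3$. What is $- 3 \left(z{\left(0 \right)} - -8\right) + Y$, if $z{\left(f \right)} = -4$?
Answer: $30$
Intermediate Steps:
$Y = 42$ ($Y = 45 - 3 = 42$)
$- 3 \left(z{\left(0 \right)} - -8\right) + Y = - 3 \left(-4 - -8\right) + 42 = - 3 \left(-4 + 8\right) + 42 = \left(-3\right) 4 + 42 = -12 + 42 = 30$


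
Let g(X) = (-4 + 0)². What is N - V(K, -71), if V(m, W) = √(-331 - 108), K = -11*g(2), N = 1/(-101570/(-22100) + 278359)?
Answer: 2210/615183547 - I*√439 ≈ 3.5924e-6 - 20.952*I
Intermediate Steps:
g(X) = 16 (g(X) = (-4)² = 16)
N = 2210/615183547 (N = 1/(-101570*(-1/22100) + 278359) = 1/(10157/2210 + 278359) = 1/(615183547/2210) = 2210/615183547 ≈ 3.5924e-6)
K = -176 (K = -11*16 = -176)
V(m, W) = I*√439 (V(m, W) = √(-439) = I*√439)
N - V(K, -71) = 2210/615183547 - I*√439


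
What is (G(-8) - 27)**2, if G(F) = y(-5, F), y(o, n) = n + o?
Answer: 1600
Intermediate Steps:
G(F) = -5 + F (G(F) = F - 5 = -5 + F)
(G(-8) - 27)**2 = ((-5 - 8) - 27)**2 = (-13 - 27)**2 = (-40)**2 = 1600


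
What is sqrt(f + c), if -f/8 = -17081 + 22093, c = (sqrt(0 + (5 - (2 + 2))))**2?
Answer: 27*I*sqrt(55) ≈ 200.24*I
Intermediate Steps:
c = 1 (c = (sqrt(0 + (5 - 1*4)))**2 = (sqrt(0 + (5 - 4)))**2 = (sqrt(0 + 1))**2 = (sqrt(1))**2 = 1**2 = 1)
f = -40096 (f = -8*(-17081 + 22093) = -8*5012 = -40096)
sqrt(f + c) = sqrt(-40096 + 1) = sqrt(-40095) = 27*I*sqrt(55)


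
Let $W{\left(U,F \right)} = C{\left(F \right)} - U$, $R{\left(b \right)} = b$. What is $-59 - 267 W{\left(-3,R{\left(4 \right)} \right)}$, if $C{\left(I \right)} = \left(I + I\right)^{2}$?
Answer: $-17948$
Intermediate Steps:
$C{\left(I \right)} = 4 I^{2}$ ($C{\left(I \right)} = \left(2 I\right)^{2} = 4 I^{2}$)
$W{\left(U,F \right)} = - U + 4 F^{2}$ ($W{\left(U,F \right)} = 4 F^{2} - U = - U + 4 F^{2}$)
$-59 - 267 W{\left(-3,R{\left(4 \right)} \right)} = -59 - 267 \left(\left(-1\right) \left(-3\right) + 4 \cdot 4^{2}\right) = -59 - 267 \left(3 + 4 \cdot 16\right) = -59 - 267 \left(3 + 64\right) = -59 - 17889 = -17948$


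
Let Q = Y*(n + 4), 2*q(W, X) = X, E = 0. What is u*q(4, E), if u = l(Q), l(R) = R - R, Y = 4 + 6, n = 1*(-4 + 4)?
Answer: 0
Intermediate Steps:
q(W, X) = X/2
n = 0 (n = 1*0 = 0)
Y = 10
Q = 40 (Q = 10*(0 + 4) = 10*4 = 40)
l(R) = 0
u = 0
u*q(4, E) = 0*((1/2)*0) = 0*0 = 0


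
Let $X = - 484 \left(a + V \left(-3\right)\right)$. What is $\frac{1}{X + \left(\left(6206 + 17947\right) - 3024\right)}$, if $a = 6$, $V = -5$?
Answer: $\frac{1}{10965} \approx 9.1199 \cdot 10^{-5}$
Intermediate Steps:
$X = -10164$ ($X = - 484 \left(6 - -15\right) = - 484 \left(6 + 15\right) = \left(-484\right) 21 = -10164$)
$\frac{1}{X + \left(\left(6206 + 17947\right) - 3024\right)} = \frac{1}{-10164 + \left(\left(6206 + 17947\right) - 3024\right)} = \frac{1}{-10164 + \left(24153 - 3024\right)} = \frac{1}{-10164 + 21129} = \frac{1}{10965}$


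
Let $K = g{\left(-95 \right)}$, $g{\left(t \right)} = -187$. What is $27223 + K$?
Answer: $27036$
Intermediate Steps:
$K = -187$
$27223 + K = 27223 - 187 = 27036$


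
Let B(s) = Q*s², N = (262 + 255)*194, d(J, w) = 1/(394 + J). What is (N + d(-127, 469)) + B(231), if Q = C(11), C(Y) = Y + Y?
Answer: 340222081/267 ≈ 1.2742e+6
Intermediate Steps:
C(Y) = 2*Y
Q = 22 (Q = 2*11 = 22)
N = 100298 (N = 517*194 = 100298)
B(s) = 22*s²
(N + d(-127, 469)) + B(231) = (100298 + 1/(394 - 127)) + 22*231² = (100298 + 1/267) + 22*53361 = (100298 + 1/267) + 1173942 = 26779567/267 + 1173942 = 340222081/267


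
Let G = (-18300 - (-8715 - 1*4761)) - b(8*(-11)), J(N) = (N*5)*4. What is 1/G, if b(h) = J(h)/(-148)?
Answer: -37/178928 ≈ -0.00020679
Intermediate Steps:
J(N) = 20*N (J(N) = (5*N)*4 = 20*N)
b(h) = -5*h/37 (b(h) = (20*h)/(-148) = (20*h)*(-1/148) = -5*h/37)
G = -178928/37 (G = (-18300 - (-8715 - 1*4761)) - (-5)*8*(-11)/37 = (-18300 - (-8715 - 4761)) - (-5)*(-88)/37 = (-18300 - 1*(-13476)) - 1*440/37 = (-18300 + 13476) - 440/37 = -4824 - 440/37 = -178928/37 ≈ -4835.9)
1/G = 1/(-178928/37) = -37/178928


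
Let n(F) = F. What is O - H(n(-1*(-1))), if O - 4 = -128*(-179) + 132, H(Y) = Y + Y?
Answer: 23046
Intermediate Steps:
H(Y) = 2*Y
O = 23048 (O = 4 + (-128*(-179) + 132) = 4 + (22912 + 132) = 4 + 23044 = 23048)
O - H(n(-1*(-1))) = 23048 - 2*(-1*(-1)) = 23048 - 2 = 23046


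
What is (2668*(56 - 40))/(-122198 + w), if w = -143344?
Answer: -21344/132771 ≈ -0.16076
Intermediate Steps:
(2668*(56 - 40))/(-122198 + w) = (2668*(56 - 40))/(-122198 - 143344) = (2668*16)/(-265542) = 42688*(-1/265542) = -21344/132771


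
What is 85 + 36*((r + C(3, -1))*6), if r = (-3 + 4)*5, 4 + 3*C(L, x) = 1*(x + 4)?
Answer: 1093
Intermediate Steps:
C(L, x) = x/3 (C(L, x) = -4/3 + (1*(x + 4))/3 = -4/3 + (1*(4 + x))/3 = -4/3 + (4 + x)/3 = -4/3 + (4/3 + x/3) = x/3)
r = 5 (r = 1*5 = 5)
85 + 36*((r + C(3, -1))*6) = 85 + 36*((5 + (⅓)*(-1))*6) = 85 + 36*((5 - ⅓)*6) = 85 + 36*((14/3)*6) = 85 + 36*28 = 85 + 1008 = 1093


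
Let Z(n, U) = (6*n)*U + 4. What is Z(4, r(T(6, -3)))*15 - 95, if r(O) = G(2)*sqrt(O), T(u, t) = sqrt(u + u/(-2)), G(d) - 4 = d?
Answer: -35 + 2160*3**(1/4) ≈ 2807.7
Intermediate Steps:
G(d) = 4 + d
T(u, t) = sqrt(2)*sqrt(u)/2 (T(u, t) = sqrt(u + u*(-1/2)) = sqrt(u - u/2) = sqrt(u/2) = sqrt(2)*sqrt(u)/2)
r(O) = 6*sqrt(O) (r(O) = (4 + 2)*sqrt(O) = 6*sqrt(O))
Z(n, U) = 4 + 6*U*n (Z(n, U) = 6*U*n + 4 = 4 + 6*U*n)
Z(4, r(T(6, -3)))*15 - 95 = (4 + 6*(6*sqrt(sqrt(2)*sqrt(6)/2))*4)*15 - 95 = (4 + 6*(6*sqrt(sqrt(3)))*4)*15 - 95 = (4 + 6*(6*3**(1/4))*4)*15 - 95 = (4 + 144*3**(1/4))*15 - 95 = (60 + 2160*3**(1/4)) - 95 = -35 + 2160*3**(1/4)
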